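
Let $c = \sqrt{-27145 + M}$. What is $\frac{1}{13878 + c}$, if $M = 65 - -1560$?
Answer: $\frac{6939}{96312202} - \frac{i \sqrt{1595}}{48156101} \approx 7.2047 \cdot 10^{-5} - 8.2933 \cdot 10^{-7} i$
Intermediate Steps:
$M = 1625$ ($M = 65 + 1560 = 1625$)
$c = 4 i \sqrt{1595}$ ($c = \sqrt{-27145 + 1625} = \sqrt{-25520} = 4 i \sqrt{1595} \approx 159.75 i$)
$\frac{1}{13878 + c} = \frac{1}{13878 + 4 i \sqrt{1595}}$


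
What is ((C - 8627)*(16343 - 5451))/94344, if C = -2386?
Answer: -9996133/7862 ≈ -1271.4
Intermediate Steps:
((C - 8627)*(16343 - 5451))/94344 = ((-2386 - 8627)*(16343 - 5451))/94344 = -11013*10892*(1/94344) = -119953596*1/94344 = -9996133/7862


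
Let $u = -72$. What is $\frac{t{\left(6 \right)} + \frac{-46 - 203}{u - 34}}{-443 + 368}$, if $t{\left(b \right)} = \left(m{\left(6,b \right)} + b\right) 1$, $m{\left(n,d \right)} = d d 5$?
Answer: $- \frac{1331}{530} \approx -2.5113$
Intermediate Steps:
$m{\left(n,d \right)} = 5 d^{2}$ ($m{\left(n,d \right)} = d^{2} \cdot 5 = 5 d^{2}$)
$t{\left(b \right)} = b + 5 b^{2}$ ($t{\left(b \right)} = \left(5 b^{2} + b\right) 1 = \left(b + 5 b^{2}\right) 1 = b + 5 b^{2}$)
$\frac{t{\left(6 \right)} + \frac{-46 - 203}{u - 34}}{-443 + 368} = \frac{6 \left(1 + 5 \cdot 6\right) + \frac{-46 - 203}{-72 - 34}}{-443 + 368} = \frac{6 \left(1 + 30\right) + \frac{-46 - 203}{-106}}{-75} = \left(6 \cdot 31 - - \frac{249}{106}\right) \left(- \frac{1}{75}\right) = \left(186 + \frac{249}{106}\right) \left(- \frac{1}{75}\right) = \frac{19965}{106} \left(- \frac{1}{75}\right) = - \frac{1331}{530}$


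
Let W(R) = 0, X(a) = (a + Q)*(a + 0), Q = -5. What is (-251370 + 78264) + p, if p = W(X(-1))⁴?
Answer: -173106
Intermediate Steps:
X(a) = a*(-5 + a) (X(a) = (a - 5)*(a + 0) = (-5 + a)*a = a*(-5 + a))
p = 0 (p = 0⁴ = 0)
(-251370 + 78264) + p = (-251370 + 78264) + 0 = -173106 + 0 = -173106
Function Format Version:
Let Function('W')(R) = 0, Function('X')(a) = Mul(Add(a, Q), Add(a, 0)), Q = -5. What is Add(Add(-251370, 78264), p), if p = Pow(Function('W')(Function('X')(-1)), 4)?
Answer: -173106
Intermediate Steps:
Function('X')(a) = Mul(a, Add(-5, a)) (Function('X')(a) = Mul(Add(a, -5), Add(a, 0)) = Mul(Add(-5, a), a) = Mul(a, Add(-5, a)))
p = 0 (p = Pow(0, 4) = 0)
Add(Add(-251370, 78264), p) = Add(Add(-251370, 78264), 0) = Add(-173106, 0) = -173106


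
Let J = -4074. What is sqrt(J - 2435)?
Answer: I*sqrt(6509) ≈ 80.678*I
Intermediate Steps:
sqrt(J - 2435) = sqrt(-4074 - 2435) = sqrt(-6509) = I*sqrt(6509)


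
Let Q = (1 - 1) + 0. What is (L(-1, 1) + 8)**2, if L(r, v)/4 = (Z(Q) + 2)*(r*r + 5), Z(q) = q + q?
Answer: 3136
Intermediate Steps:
Q = 0 (Q = 0 + 0 = 0)
Z(q) = 2*q
L(r, v) = 40 + 8*r**2 (L(r, v) = 4*((2*0 + 2)*(r*r + 5)) = 4*((0 + 2)*(r**2 + 5)) = 4*(2*(5 + r**2)) = 4*(10 + 2*r**2) = 40 + 8*r**2)
(L(-1, 1) + 8)**2 = ((40 + 8*(-1)**2) + 8)**2 = ((40 + 8*1) + 8)**2 = ((40 + 8) + 8)**2 = (48 + 8)**2 = 56**2 = 3136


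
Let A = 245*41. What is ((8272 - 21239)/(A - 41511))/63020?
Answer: 12967/1982987320 ≈ 6.5391e-6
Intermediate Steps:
A = 10045
((8272 - 21239)/(A - 41511))/63020 = ((8272 - 21239)/(10045 - 41511))/63020 = -12967/(-31466)*(1/63020) = -12967*(-1/31466)*(1/63020) = (12967/31466)*(1/63020) = 12967/1982987320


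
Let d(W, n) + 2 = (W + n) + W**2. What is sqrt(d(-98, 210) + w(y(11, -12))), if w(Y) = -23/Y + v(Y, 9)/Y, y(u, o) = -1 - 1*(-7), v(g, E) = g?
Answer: sqrt(349602)/6 ≈ 98.545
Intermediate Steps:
y(u, o) = 6 (y(u, o) = -1 + 7 = 6)
d(W, n) = -2 + W + n + W**2 (d(W, n) = -2 + ((W + n) + W**2) = -2 + (W + n + W**2) = -2 + W + n + W**2)
w(Y) = 1 - 23/Y (w(Y) = -23/Y + Y/Y = -23/Y + 1 = 1 - 23/Y)
sqrt(d(-98, 210) + w(y(11, -12))) = sqrt((-2 - 98 + 210 + (-98)**2) + (-23 + 6)/6) = sqrt((-2 - 98 + 210 + 9604) + (1/6)*(-17)) = sqrt(9714 - 17/6) = sqrt(58267/6) = sqrt(349602)/6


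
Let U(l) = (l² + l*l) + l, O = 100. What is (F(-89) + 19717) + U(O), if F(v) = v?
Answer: 39728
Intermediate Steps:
U(l) = l + 2*l² (U(l) = (l² + l²) + l = 2*l² + l = l + 2*l²)
(F(-89) + 19717) + U(O) = (-89 + 19717) + 100*(1 + 2*100) = 19628 + 100*(1 + 200) = 19628 + 100*201 = 19628 + 20100 = 39728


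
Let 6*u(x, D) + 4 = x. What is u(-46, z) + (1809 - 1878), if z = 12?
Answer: -232/3 ≈ -77.333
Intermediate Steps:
u(x, D) = -2/3 + x/6
u(-46, z) + (1809 - 1878) = (-2/3 + (1/6)*(-46)) + (1809 - 1878) = (-2/3 - 23/3) - 69 = -25/3 - 69 = -232/3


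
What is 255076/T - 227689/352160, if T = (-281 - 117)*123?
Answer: -50486925733/8619820320 ≈ -5.8571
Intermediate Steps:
T = -48954 (T = -398*123 = -48954)
255076/T - 227689/352160 = 255076/(-48954) - 227689/352160 = 255076*(-1/48954) - 227689*1/352160 = -127538/24477 - 227689/352160 = -50486925733/8619820320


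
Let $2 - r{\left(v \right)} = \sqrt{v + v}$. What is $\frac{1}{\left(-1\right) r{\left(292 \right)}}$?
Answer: $\frac{1}{290} + \frac{\sqrt{146}}{290} \approx 0.045114$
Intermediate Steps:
$r{\left(v \right)} = 2 - \sqrt{2} \sqrt{v}$ ($r{\left(v \right)} = 2 - \sqrt{v + v} = 2 - \sqrt{2 v} = 2 - \sqrt{2} \sqrt{v}$)
$\frac{1}{\left(-1\right) r{\left(292 \right)}} = \frac{1}{\left(-1\right) \left(2 - \sqrt{2} \sqrt{292}\right)} = \frac{1}{\left(-1\right) \left(2 - \sqrt{2} \cdot 2 \sqrt{73}\right)} = \frac{1}{\left(-1\right) \left(2 - 2 \sqrt{146}\right)} = \frac{1}{-2 + 2 \sqrt{146}}$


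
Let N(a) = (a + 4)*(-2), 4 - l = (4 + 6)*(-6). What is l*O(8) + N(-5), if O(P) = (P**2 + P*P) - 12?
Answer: 7426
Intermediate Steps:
l = 64 (l = 4 - (4 + 6)*(-6) = 4 - 10*(-6) = 4 - 1*(-60) = 4 + 60 = 64)
N(a) = -8 - 2*a (N(a) = (4 + a)*(-2) = -8 - 2*a)
O(P) = -12 + 2*P**2 (O(P) = (P**2 + P**2) - 12 = 2*P**2 - 12 = -12 + 2*P**2)
l*O(8) + N(-5) = 64*(-12 + 2*8**2) + (-8 - 2*(-5)) = 64*(-12 + 2*64) + (-8 + 10) = 64*(-12 + 128) + 2 = 64*116 + 2 = 7424 + 2 = 7426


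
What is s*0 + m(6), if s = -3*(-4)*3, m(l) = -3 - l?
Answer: -9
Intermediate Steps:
s = 36 (s = 12*3 = 36)
s*0 + m(6) = 36*0 + (-3 - 1*6) = 0 + (-3 - 6) = 0 - 9 = -9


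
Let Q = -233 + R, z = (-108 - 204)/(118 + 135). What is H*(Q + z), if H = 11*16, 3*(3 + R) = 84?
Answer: -846976/23 ≈ -36825.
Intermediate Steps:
R = 25 (R = -3 + (1/3)*84 = -3 + 28 = 25)
z = -312/253 ≈ -1.2332
Q = -208 (Q = -233 + 25 = -208)
H = 176
H*(Q + z) = 176*(-208 - 312/253) = 176*(-52936/253) = -846976/23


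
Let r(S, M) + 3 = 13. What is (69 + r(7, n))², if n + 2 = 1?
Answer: 6241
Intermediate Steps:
n = -1 (n = -2 + 1 = -1)
r(S, M) = 10 (r(S, M) = -3 + 13 = 10)
(69 + r(7, n))² = (69 + 10)² = 79² = 6241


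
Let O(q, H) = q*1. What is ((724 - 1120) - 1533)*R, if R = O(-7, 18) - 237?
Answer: 470676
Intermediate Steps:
O(q, H) = q
R = -244 (R = -7 - 237 = -244)
((724 - 1120) - 1533)*R = ((724 - 1120) - 1533)*(-244) = (-396 - 1533)*(-244) = -1929*(-244) = 470676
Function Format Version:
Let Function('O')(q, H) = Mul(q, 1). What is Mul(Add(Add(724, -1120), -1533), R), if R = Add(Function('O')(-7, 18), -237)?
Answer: 470676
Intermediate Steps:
Function('O')(q, H) = q
R = -244 (R = Add(-7, -237) = -244)
Mul(Add(Add(724, -1120), -1533), R) = Mul(Add(Add(724, -1120), -1533), -244) = Mul(Add(-396, -1533), -244) = Mul(-1929, -244) = 470676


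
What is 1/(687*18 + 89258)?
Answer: 1/101624 ≈ 9.8402e-6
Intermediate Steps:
1/(687*18 + 89258) = 1/(12366 + 89258) = 1/101624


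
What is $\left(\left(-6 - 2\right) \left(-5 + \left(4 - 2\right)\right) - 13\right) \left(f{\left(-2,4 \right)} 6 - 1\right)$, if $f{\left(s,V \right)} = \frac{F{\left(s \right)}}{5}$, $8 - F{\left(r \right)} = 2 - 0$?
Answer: $\frac{341}{5} \approx 68.2$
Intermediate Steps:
$F{\left(r \right)} = 6$ ($F{\left(r \right)} = 8 - \left(2 - 0\right) = 8 - \left(2 + 0\right) = 8 - 2 = 6$)
$f{\left(s,V \right)} = \frac{6}{5}$
$\left(\left(-6 - 2\right) \left(-5 + \left(4 - 2\right)\right) - 13\right) \left(f{\left(-2,4 \right)} 6 - 1\right) = \left(\left(-6 - 2\right) \left(-5 + \left(4 - 2\right)\right) - 13\right) \left(\frac{6}{5} \cdot 6 - 1\right) = \left(- 8 \left(-5 + 2\right) - 13\right) \left(\frac{36}{5} - 1\right) = \left(\left(-8\right) \left(-3\right) - 13\right) \frac{31}{5} = \left(24 - 13\right) \frac{31}{5} = 11 \cdot \frac{31}{5} = \frac{341}{5}$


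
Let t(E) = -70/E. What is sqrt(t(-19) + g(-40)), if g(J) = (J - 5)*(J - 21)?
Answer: 5*sqrt(39691)/19 ≈ 52.428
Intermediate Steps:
g(J) = (-21 + J)*(-5 + J) (g(J) = (-5 + J)*(-21 + J) = (-21 + J)*(-5 + J))
sqrt(t(-19) + g(-40)) = sqrt(-70/(-19) + (105 + (-40)**2 - 26*(-40))) = sqrt(-70*(-1/19) + (105 + 1600 + 1040)) = sqrt(70/19 + 2745) = sqrt(52225/19) = 5*sqrt(39691)/19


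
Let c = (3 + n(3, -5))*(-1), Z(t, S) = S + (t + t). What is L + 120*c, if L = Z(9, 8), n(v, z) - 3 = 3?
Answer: -1054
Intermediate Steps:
n(v, z) = 6 (n(v, z) = 3 + 3 = 6)
Z(t, S) = S + 2*t
L = 26 (L = 8 + 2*9 = 8 + 18 = 26)
c = -9 (c = (3 + 6)*(-1) = 9*(-1) = -9)
L + 120*c = 26 + 120*(-9) = 26 - 1080 = -1054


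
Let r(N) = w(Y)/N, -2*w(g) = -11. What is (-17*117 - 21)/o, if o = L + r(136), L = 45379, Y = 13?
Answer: -546720/12343099 ≈ -0.044294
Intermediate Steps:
w(g) = 11/2 (w(g) = -½*(-11) = 11/2)
r(N) = 11/(2*N)
o = 12343099/272 (o = 45379 + (11/2)/136 = 45379 + (11/2)*(1/136) = 45379 + 11/272 = 12343099/272 ≈ 45379.)
(-17*117 - 21)/o = (-17*117 - 21)/(12343099/272) = (-1989 - 21)*(272/12343099) = -2010*272/12343099 = -546720/12343099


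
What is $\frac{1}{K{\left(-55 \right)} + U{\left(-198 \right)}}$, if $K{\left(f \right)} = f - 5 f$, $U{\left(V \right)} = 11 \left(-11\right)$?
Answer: $\frac{1}{99} \approx 0.010101$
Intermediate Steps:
$U{\left(V \right)} = -121$
$K{\left(f \right)} = - 4 f$
$\frac{1}{K{\left(-55 \right)} + U{\left(-198 \right)}} = \frac{1}{\left(-4\right) \left(-55\right) - 121} = \frac{1}{220 - 121} = \frac{1}{99}$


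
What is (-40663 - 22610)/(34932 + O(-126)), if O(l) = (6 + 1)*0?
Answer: -21091/11644 ≈ -1.8113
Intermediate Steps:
O(l) = 0 (O(l) = 7*0 = 0)
(-40663 - 22610)/(34932 + O(-126)) = (-40663 - 22610)/(34932 + 0) = -63273/34932 = -63273*1/34932 = -21091/11644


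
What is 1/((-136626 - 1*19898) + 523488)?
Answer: 1/366964 ≈ 2.7251e-6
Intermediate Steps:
1/((-136626 - 1*19898) + 523488) = 1/((-136626 - 19898) + 523488) = 1/(-156524 + 523488) = 1/366964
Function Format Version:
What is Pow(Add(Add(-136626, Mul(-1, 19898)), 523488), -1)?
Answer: Rational(1, 366964) ≈ 2.7251e-6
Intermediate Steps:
Pow(Add(Add(-136626, Mul(-1, 19898)), 523488), -1) = Pow(Add(Add(-136626, -19898), 523488), -1) = Pow(Add(-156524, 523488), -1) = Pow(366964, -1) = Rational(1, 366964)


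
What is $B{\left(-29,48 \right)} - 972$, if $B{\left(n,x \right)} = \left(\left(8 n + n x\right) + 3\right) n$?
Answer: $46037$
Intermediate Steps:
$B{\left(n,x \right)} = n \left(3 + 8 n + n x\right)$ ($B{\left(n,x \right)} = \left(3 + 8 n + n x\right) n = n \left(3 + 8 n + n x\right)$)
$B{\left(-29,48 \right)} - 972 = - 29 \left(3 + 8 \left(-29\right) - 1392\right) - 972 = - 29 \left(3 - 232 - 1392\right) - 972 = \left(-29\right) \left(-1621\right) - 972 = 47009 - 972 = 46037$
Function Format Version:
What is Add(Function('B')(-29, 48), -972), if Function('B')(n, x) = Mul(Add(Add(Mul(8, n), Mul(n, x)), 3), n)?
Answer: 46037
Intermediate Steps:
Function('B')(n, x) = Mul(n, Add(3, Mul(8, n), Mul(n, x))) (Function('B')(n, x) = Mul(Add(3, Mul(8, n), Mul(n, x)), n) = Mul(n, Add(3, Mul(8, n), Mul(n, x))))
Add(Function('B')(-29, 48), -972) = Add(Mul(-29, Add(3, Mul(8, -29), Mul(-29, 48))), -972) = Add(Mul(-29, Add(3, -232, -1392)), -972) = Add(Mul(-29, -1621), -972) = Add(47009, -972) = 46037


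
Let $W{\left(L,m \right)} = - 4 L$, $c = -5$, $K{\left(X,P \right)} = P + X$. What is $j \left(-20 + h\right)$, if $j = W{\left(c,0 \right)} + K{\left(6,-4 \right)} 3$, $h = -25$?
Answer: $-1170$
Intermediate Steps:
$j = 26$ ($j = \left(-4\right) \left(-5\right) + \left(-4 + 6\right) 3 = 20 + 2 \cdot 3 = 20 + 6 = 26$)
$j \left(-20 + h\right) = 26 \left(-20 - 25\right) = 26 \left(-45\right) = -1170$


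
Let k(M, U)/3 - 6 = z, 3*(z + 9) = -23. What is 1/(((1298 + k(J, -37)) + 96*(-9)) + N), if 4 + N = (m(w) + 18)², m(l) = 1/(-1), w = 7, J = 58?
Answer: 1/687 ≈ 0.0014556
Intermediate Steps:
z = -50/3 (z = -9 + (⅓)*(-23) = -9 - 23/3 = -50/3 ≈ -16.667)
m(l) = -1
k(M, U) = -32 (k(M, U) = 18 + 3*(-50/3) = 18 - 50 = -32)
N = 285 (N = -4 + (-1 + 18)² = -4 + 17² = -4 + 289 = 285)
1/(((1298 + k(J, -37)) + 96*(-9)) + N) = 1/(((1298 - 32) + 96*(-9)) + 285) = 1/((1266 - 864) + 285) = 1/(402 + 285) = 1/687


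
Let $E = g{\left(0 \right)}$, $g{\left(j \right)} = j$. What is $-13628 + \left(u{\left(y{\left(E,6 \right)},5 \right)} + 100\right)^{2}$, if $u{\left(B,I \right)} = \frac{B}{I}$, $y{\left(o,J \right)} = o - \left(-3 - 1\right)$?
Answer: $- \frac{86684}{25} \approx -3467.4$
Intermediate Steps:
$E = 0$
$y{\left(o,J \right)} = 4 + o$ ($y{\left(o,J \right)} = o - -4 = o + 4 = 4 + o$)
$-13628 + \left(u{\left(y{\left(E,6 \right)},5 \right)} + 100\right)^{2} = -13628 + \left(\frac{4 + 0}{5} + 100\right)^{2} = -13628 + \left(4 \cdot \frac{1}{5} + 100\right)^{2} = -13628 + \left(\frac{4}{5} + 100\right)^{2} = -13628 + \left(\frac{504}{5}\right)^{2} = -13628 + \frac{254016}{25} = - \frac{86684}{25}$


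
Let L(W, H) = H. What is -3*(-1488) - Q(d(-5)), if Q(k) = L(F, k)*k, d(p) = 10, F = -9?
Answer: 4364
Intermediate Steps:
Q(k) = k² (Q(k) = k*k = k²)
-3*(-1488) - Q(d(-5)) = -3*(-1488) - 1*10² = 4464 - 1*100 = 4464 - 100 = 4364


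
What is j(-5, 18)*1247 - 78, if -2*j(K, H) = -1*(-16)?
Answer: -10054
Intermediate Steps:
j(K, H) = -8 (j(K, H) = -(-1)*(-16)/2 = -½*16 = -8)
j(-5, 18)*1247 - 78 = -8*1247 - 78 = -9976 - 78 = -10054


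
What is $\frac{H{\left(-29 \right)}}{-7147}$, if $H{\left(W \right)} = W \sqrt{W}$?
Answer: $\frac{29 i \sqrt{29}}{7147} \approx 0.021851 i$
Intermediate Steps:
$H{\left(W \right)} = W^{\frac{3}{2}}$
$\frac{H{\left(-29 \right)}}{-7147} = \frac{\left(-29\right)^{\frac{3}{2}}}{-7147} = - 29 i \sqrt{29} \left(- \frac{1}{7147}\right) = \frac{29 i \sqrt{29}}{7147}$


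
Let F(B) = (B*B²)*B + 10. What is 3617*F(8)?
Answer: 14851402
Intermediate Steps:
F(B) = 10 + B⁴ (F(B) = B³*B + 10 = B⁴ + 10 = 10 + B⁴)
3617*F(8) = 3617*(10 + 8⁴) = 3617*(10 + 4096) = 3617*4106 = 14851402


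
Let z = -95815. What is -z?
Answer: 95815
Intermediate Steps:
-z = -1*(-95815) = 95815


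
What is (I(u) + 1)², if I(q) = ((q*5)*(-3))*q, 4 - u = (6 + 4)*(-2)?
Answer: 74632321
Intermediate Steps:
u = 24 (u = 4 - (6 + 4)*(-2) = 4 - 10*(-2) = 4 - 1*(-20) = 4 + 20 = 24)
I(q) = -15*q² (I(q) = ((5*q)*(-3))*q = (-15*q)*q = -15*q²)
(I(u) + 1)² = (-15*24² + 1)² = (-15*576 + 1)² = (-8640 + 1)² = (-8639)² = 74632321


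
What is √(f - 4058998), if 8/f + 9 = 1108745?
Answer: I*√4872761765359530/34648 ≈ 2014.7*I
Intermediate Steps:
f = 1/138592 (f = 8/(-9 + 1108745) = 8/1108736 = 8*(1/1108736) = 1/138592 ≈ 7.2154e-6)
√(f - 4058998) = √(1/138592 - 4058998) = √(-562544650815/138592) = I*√4872761765359530/34648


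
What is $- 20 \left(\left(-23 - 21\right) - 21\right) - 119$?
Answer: $1181$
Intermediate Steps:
$- 20 \left(\left(-23 - 21\right) - 21\right) - 119 = - 20 \left(-44 - 21\right) - 119 = \left(-20\right) \left(-65\right) - 119 = 1300 - 119 = 1181$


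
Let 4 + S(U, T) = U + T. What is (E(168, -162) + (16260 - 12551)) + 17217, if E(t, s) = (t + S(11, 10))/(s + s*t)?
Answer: 572911843/27378 ≈ 20926.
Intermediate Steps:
S(U, T) = -4 + T + U (S(U, T) = -4 + (U + T) = -4 + (T + U) = -4 + T + U)
E(t, s) = (17 + t)/(s + s*t) (E(t, s) = (t + (-4 + 10 + 11))/(s + s*t) = (t + 17)/(s + s*t) = (17 + t)/(s + s*t))
(E(168, -162) + (16260 - 12551)) + 17217 = ((17 + 168)/((-162)*(1 + 168)) + (16260 - 12551)) + 17217 = (-1/162*185/169 + 3709) + 17217 = (-1/162*1/169*185 + 3709) + 17217 = (-185/27378 + 3709) + 17217 = 101544817/27378 + 17217 = 572911843/27378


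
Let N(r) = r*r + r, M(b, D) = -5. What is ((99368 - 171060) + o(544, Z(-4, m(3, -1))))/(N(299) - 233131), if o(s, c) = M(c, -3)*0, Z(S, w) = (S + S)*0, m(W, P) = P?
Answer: 71692/143431 ≈ 0.49984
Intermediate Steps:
N(r) = r + r**2 (N(r) = r**2 + r = r + r**2)
Z(S, w) = 0 (Z(S, w) = (2*S)*0 = 0)
o(s, c) = 0 (o(s, c) = -5*0 = 0)
((99368 - 171060) + o(544, Z(-4, m(3, -1))))/(N(299) - 233131) = ((99368 - 171060) + 0)/(299*(1 + 299) - 233131) = (-71692 + 0)/(299*300 - 233131) = -71692/(89700 - 233131) = -71692/(-143431) = -71692*(-1/143431) = 71692/143431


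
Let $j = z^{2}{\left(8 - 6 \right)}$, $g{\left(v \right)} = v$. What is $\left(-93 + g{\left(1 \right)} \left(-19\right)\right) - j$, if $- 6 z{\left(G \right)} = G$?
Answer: $- \frac{1009}{9} \approx -112.11$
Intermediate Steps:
$z{\left(G \right)} = - \frac{G}{6}$
$j = \frac{1}{9}$ ($j = \left(- \frac{8 - 6}{6}\right)^{2} = \left(\left(- \frac{1}{6}\right) 2\right)^{2} = \left(- \frac{1}{3}\right)^{2} = \frac{1}{9} \approx 0.11111$)
$\left(-93 + g{\left(1 \right)} \left(-19\right)\right) - j = \left(-93 + 1 \left(-19\right)\right) - \frac{1}{9} = \left(-93 - 19\right) - \frac{1}{9} = -112 - \frac{1}{9} = - \frac{1009}{9}$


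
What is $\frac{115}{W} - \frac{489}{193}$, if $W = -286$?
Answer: $- \frac{162049}{55198} \approx -2.9358$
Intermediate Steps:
$\frac{115}{W} - \frac{489}{193} = \frac{115}{-286} - \frac{489}{193} = 115 \left(- \frac{1}{286}\right) - \frac{489}{193} = - \frac{115}{286} - \frac{489}{193} = - \frac{162049}{55198}$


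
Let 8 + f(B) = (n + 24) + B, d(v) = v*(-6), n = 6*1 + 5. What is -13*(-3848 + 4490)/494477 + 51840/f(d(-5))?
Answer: 8544403986/9395063 ≈ 909.46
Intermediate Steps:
n = 11 (n = 6 + 5 = 11)
d(v) = -6*v
f(B) = 27 + B (f(B) = -8 + ((11 + 24) + B) = -8 + (35 + B) = 27 + B)
-13*(-3848 + 4490)/494477 + 51840/f(d(-5)) = -13*(-3848 + 4490)/494477 + 51840/(27 - 6*(-5)) = -13*642*(1/494477) + 51840/(27 + 30) = -8346*1/494477 + 51840/57 = -8346/494477 + 51840*(1/57) = -8346/494477 + 17280/19 = 8544403986/9395063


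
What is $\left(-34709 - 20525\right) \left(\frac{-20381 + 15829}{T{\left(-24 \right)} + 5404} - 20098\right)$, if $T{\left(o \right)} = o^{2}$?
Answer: $\frac{1659651789632}{1495} \approx 1.1101 \cdot 10^{9}$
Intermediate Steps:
$\left(-34709 - 20525\right) \left(\frac{-20381 + 15829}{T{\left(-24 \right)} + 5404} - 20098\right) = \left(-34709 - 20525\right) \left(\frac{-20381 + 15829}{\left(-24\right)^{2} + 5404} - 20098\right) = - 55234 \left(- \frac{4552}{576 + 5404} - 20098\right) = - 55234 \left(- \frac{4552}{5980} - 20098\right) = - 55234 \left(\left(-4552\right) \frac{1}{5980} - 20098\right) = - 55234 \left(- \frac{1138}{1495} - 20098\right) = \left(-55234\right) \left(- \frac{30047648}{1495}\right) = \frac{1659651789632}{1495}$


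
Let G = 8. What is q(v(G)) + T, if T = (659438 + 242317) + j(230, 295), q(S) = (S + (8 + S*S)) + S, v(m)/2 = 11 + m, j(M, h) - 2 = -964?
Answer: 902321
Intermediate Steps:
j(M, h) = -962 (j(M, h) = 2 - 964 = -962)
v(m) = 22 + 2*m (v(m) = 2*(11 + m) = 22 + 2*m)
q(S) = 8 + S**2 + 2*S (q(S) = (S + (8 + S**2)) + S = (8 + S + S**2) + S = 8 + S**2 + 2*S)
T = 900793 (T = (659438 + 242317) - 962 = 901755 - 962 = 900793)
q(v(G)) + T = (8 + (22 + 2*8)**2 + 2*(22 + 2*8)) + 900793 = (8 + (22 + 16)**2 + 2*(22 + 16)) + 900793 = (8 + 38**2 + 2*38) + 900793 = (8 + 1444 + 76) + 900793 = 1528 + 900793 = 902321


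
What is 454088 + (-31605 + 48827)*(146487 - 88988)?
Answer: 990701866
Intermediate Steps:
454088 + (-31605 + 48827)*(146487 - 88988) = 454088 + 17222*57499 = 454088 + 990247778 = 990701866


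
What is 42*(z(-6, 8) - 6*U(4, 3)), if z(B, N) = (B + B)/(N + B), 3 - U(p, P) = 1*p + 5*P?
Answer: 3780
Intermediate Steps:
U(p, P) = 3 - p - 5*P (U(p, P) = 3 - (1*p + 5*P) = 3 - (p + 5*P) = 3 + (-p - 5*P) = 3 - p - 5*P)
z(B, N) = 2*B/(B + N) (z(B, N) = (2*B)/(B + N) = 2*B/(B + N))
42*(z(-6, 8) - 6*U(4, 3)) = 42*(2*(-6)/(-6 + 8) - 6*(3 - 1*4 - 5*3)) = 42*(2*(-6)/2 - 6*(3 - 4 - 15)) = 42*(2*(-6)*(½) - 6*(-16)) = 42*(-6 + 96) = 42*90 = 3780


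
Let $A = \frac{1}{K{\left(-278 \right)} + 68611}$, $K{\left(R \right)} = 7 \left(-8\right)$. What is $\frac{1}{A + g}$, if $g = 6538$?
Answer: $\frac{68555}{448212591} \approx 0.00015295$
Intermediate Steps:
$K{\left(R \right)} = -56$
$A = \frac{1}{68555}$ ($A = \frac{1}{-56 + 68611} = \frac{1}{68555} \approx 1.4587 \cdot 10^{-5}$)
$\frac{1}{A + g} = \frac{1}{\frac{1}{68555} + 6538} = \frac{1}{\frac{448212591}{68555}} = \frac{68555}{448212591}$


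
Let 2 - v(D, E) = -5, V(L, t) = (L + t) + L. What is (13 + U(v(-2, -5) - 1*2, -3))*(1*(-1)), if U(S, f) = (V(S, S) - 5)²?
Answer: -113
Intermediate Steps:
V(L, t) = t + 2*L
v(D, E) = 7 (v(D, E) = 2 - 1*(-5) = 2 + 5 = 7)
U(S, f) = (-5 + 3*S)² (U(S, f) = ((S + 2*S) - 5)² = (3*S - 5)² = (-5 + 3*S)²)
(13 + U(v(-2, -5) - 1*2, -3))*(1*(-1)) = (13 + (-5 + 3*(7 - 1*2))²)*(1*(-1)) = (13 + (-5 + 3*(7 - 2))²)*(-1) = (13 + (-5 + 3*5)²)*(-1) = (13 + (-5 + 15)²)*(-1) = (13 + 10²)*(-1) = (13 + 100)*(-1) = 113*(-1) = -113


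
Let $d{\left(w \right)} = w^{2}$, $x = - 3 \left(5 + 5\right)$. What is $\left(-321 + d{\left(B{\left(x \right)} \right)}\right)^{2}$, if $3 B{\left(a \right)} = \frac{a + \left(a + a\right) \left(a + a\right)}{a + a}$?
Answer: $\frac{6786025}{1296} \approx 5236.1$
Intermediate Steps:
$x = -30$ ($x = \left(-3\right) 10 = -30$)
$B{\left(a \right)} = \frac{a + 4 a^{2}}{6 a}$ ($B{\left(a \right)} = \frac{\left(a + \left(a + a\right) \left(a + a\right)\right) \frac{1}{a + a}}{3} = \frac{\left(a + 2 a 2 a\right) \frac{1}{2 a}}{3} = \frac{\left(a + 4 a^{2}\right) \frac{1}{2 a}}{3} = \frac{\frac{1}{2} \frac{1}{a} \left(a + 4 a^{2}\right)}{3} = \frac{a + 4 a^{2}}{6 a}$)
$\left(-321 + d{\left(B{\left(x \right)} \right)}\right)^{2} = \left(-321 + \left(\frac{1}{6} + \frac{2}{3} \left(-30\right)\right)^{2}\right)^{2} = \left(-321 + \left(\frac{1}{6} - 20\right)^{2}\right)^{2} = \left(-321 + \left(- \frac{119}{6}\right)^{2}\right)^{2} = \left(-321 + \frac{14161}{36}\right)^{2} = \left(\frac{2605}{36}\right)^{2} = \frac{6786025}{1296}$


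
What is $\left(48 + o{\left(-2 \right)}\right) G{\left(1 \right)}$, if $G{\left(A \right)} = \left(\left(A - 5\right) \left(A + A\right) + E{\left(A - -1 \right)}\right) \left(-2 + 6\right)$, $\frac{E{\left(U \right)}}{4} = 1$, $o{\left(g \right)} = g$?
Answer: $-736$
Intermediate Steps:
$E{\left(U \right)} = 4$ ($E{\left(U \right)} = 4 \cdot 1 = 4$)
$G{\left(A \right)} = 16 + 8 A \left(-5 + A\right)$ ($G{\left(A \right)} = \left(\left(A - 5\right) \left(A + A\right) + 4\right) \left(-2 + 6\right) = \left(\left(-5 + A\right) 2 A + 4\right) 4 = \left(2 A \left(-5 + A\right) + 4\right) 4 = \left(4 + 2 A \left(-5 + A\right)\right) 4 = 16 + 8 A \left(-5 + A\right)$)
$\left(48 + o{\left(-2 \right)}\right) G{\left(1 \right)} = \left(48 - 2\right) \left(16 - 40 + 8 \cdot 1^{2}\right) = 46 \left(16 - 40 + 8 \cdot 1\right) = 46 \left(16 - 40 + 8\right) = 46 \left(-16\right) = -736$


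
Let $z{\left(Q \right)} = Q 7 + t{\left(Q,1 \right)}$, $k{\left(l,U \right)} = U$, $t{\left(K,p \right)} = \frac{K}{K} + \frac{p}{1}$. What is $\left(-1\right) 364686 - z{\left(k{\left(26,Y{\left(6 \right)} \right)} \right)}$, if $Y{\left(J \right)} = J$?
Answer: $-364730$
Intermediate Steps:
$t{\left(K,p \right)} = 1 + p$ ($t{\left(K,p \right)} = 1 + p 1 = 1 + p$)
$z{\left(Q \right)} = 2 + 7 Q$ ($z{\left(Q \right)} = Q 7 + \left(1 + 1\right) = 7 Q + 2 = 2 + 7 Q$)
$\left(-1\right) 364686 - z{\left(k{\left(26,Y{\left(6 \right)} \right)} \right)} = \left(-1\right) 364686 - \left(2 + 7 \cdot 6\right) = -364686 - \left(2 + 42\right) = -364686 - 44 = -364730$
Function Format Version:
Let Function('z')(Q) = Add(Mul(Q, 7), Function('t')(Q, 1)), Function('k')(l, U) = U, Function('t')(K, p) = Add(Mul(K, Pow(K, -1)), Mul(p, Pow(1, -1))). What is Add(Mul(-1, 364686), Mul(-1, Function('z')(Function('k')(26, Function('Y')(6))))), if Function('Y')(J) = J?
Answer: -364730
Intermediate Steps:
Function('t')(K, p) = Add(1, p) (Function('t')(K, p) = Add(1, Mul(p, 1)) = Add(1, p))
Function('z')(Q) = Add(2, Mul(7, Q)) (Function('z')(Q) = Add(Mul(Q, 7), Add(1, 1)) = Add(Mul(7, Q), 2) = Add(2, Mul(7, Q)))
Add(Mul(-1, 364686), Mul(-1, Function('z')(Function('k')(26, Function('Y')(6))))) = Add(Mul(-1, 364686), Mul(-1, Add(2, Mul(7, 6)))) = Add(-364686, Mul(-1, Add(2, 42))) = Add(-364686, Mul(-1, 44)) = Add(-364686, -44) = -364730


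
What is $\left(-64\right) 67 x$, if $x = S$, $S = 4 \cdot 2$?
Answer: $-34304$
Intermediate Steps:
$S = 8$
$x = 8$
$\left(-64\right) 67 x = \left(-64\right) 67 \cdot 8 = \left(-4288\right) 8 = -34304$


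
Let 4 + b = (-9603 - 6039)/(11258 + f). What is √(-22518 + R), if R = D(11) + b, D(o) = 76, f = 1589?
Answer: 6*I*√102911394533/12847 ≈ 149.82*I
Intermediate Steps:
b = -67030/12847 (b = -4 + (-9603 - 6039)/(11258 + 1589) = -4 - 15642/12847 = -67030/12847 ≈ -5.2176)
R = 909342/12847 (R = 76 - 67030/12847 = 909342/12847 ≈ 70.782)
√(-22518 + R) = √(-22518 + 909342/12847) = √(-288379404/12847) = 6*I*√102911394533/12847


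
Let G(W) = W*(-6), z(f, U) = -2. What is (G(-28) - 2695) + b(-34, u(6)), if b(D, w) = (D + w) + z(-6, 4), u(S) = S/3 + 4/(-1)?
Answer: -2565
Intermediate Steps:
G(W) = -6*W
u(S) = -4 + S/3 (u(S) = S*(1/3) + 4*(-1) = S/3 - 4 = -4 + S/3)
b(D, w) = -2 + D + w (b(D, w) = (D + w) - 2 = -2 + D + w)
(G(-28) - 2695) + b(-34, u(6)) = (-6*(-28) - 2695) + (-2 - 34 + (-4 + (1/3)*6)) = (168 - 2695) + (-2 - 34 + (-4 + 2)) = -2527 + (-2 - 34 - 2) = -2527 - 38 = -2565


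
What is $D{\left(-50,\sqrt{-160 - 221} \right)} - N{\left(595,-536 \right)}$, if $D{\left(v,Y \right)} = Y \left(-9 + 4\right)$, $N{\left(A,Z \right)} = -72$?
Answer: $72 - 5 i \sqrt{381} \approx 72.0 - 97.596 i$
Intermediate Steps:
$D{\left(v,Y \right)} = - 5 Y$ ($D{\left(v,Y \right)} = Y \left(-5\right) = - 5 Y$)
$D{\left(-50,\sqrt{-160 - 221} \right)} - N{\left(595,-536 \right)} = - 5 \sqrt{-160 - 221} - -72 = - 5 \sqrt{-381} + 72 = - 5 i \sqrt{381} + 72 = 72 - 5 i \sqrt{381}$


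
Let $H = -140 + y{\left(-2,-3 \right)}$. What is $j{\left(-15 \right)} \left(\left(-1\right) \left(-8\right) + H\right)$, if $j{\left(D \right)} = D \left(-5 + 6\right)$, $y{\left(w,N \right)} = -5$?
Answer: $2055$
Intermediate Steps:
$H = -145$ ($H = -140 - 5 = -145$)
$j{\left(D \right)} = D$ ($j{\left(D \right)} = D 1 = D$)
$j{\left(-15 \right)} \left(\left(-1\right) \left(-8\right) + H\right) = - 15 \left(\left(-1\right) \left(-8\right) - 145\right) = - 15 \left(8 - 145\right) = \left(-15\right) \left(-137\right) = 2055$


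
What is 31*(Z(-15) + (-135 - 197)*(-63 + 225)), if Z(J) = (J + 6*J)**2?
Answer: -1325529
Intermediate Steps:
Z(J) = 49*J**2 (Z(J) = (7*J)**2 = 49*J**2)
31*(Z(-15) + (-135 - 197)*(-63 + 225)) = 31*(49*(-15)**2 + (-135 - 197)*(-63 + 225)) = 31*(49*225 - 332*162) = 31*(11025 - 53784) = 31*(-42759) = -1325529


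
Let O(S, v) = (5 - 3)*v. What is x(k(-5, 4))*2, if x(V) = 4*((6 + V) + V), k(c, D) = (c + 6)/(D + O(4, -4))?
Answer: 44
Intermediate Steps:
O(S, v) = 2*v
k(c, D) = (6 + c)/(-8 + D) (k(c, D) = (c + 6)/(D + 2*(-4)) = (6 + c)/(D - 8) = (6 + c)/(-8 + D))
x(V) = 24 + 8*V (x(V) = 4*(6 + 2*V) = 24 + 8*V)
x(k(-5, 4))*2 = (24 + 8*((6 - 5)/(-8 + 4)))*2 = (24 + 8*(1/(-4)))*2 = (24 + 8*(-1/4*1))*2 = (24 + 8*(-1/4))*2 = (24 - 2)*2 = 22*2 = 44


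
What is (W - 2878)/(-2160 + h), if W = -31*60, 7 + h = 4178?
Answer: -4738/2011 ≈ -2.3560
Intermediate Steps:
h = 4171 (h = -7 + 4178 = 4171)
W = -1860
(W - 2878)/(-2160 + h) = (-1860 - 2878)/(-2160 + 4171) = -4738/2011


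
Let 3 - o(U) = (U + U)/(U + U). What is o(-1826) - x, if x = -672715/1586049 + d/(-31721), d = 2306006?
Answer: 3779399823467/50311060329 ≈ 75.121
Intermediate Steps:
x = -3678777702809/50311060329 (x = -672715/1586049 + 2306006/(-31721) = -672715*1/1586049 + 2306006*(-1/31721) = -672715/1586049 - 2306006/31721 = -3678777702809/50311060329 ≈ -73.121)
o(U) = 2 (o(U) = 3 - (U + U)/(U + U) = 3 - 2*U/(2*U) = 3 - 2*U*1/(2*U) = 3 - 1*1 = 3 - 1 = 2)
o(-1826) - x = 2 - 1*(-3678777702809/50311060329) = 2 + 3678777702809/50311060329 = 3779399823467/50311060329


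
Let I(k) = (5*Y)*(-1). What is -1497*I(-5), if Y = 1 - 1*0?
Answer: 7485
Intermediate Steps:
Y = 1 (Y = 1 + 0 = 1)
I(k) = -5 (I(k) = (5*1)*(-1) = 5*(-1) = -5)
-1497*I(-5) = -1497*(-5) = 7485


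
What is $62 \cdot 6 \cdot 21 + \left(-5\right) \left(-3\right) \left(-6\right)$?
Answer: $7722$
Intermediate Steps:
$62 \cdot 6 \cdot 21 + \left(-5\right) \left(-3\right) \left(-6\right) = 372 \cdot 21 + 15 \left(-6\right) = 7812 - 90 = 7722$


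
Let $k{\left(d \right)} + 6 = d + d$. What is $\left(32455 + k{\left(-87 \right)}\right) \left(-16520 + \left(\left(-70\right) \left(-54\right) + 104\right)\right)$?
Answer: $-407826900$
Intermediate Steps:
$k{\left(d \right)} = -6 + 2 d$ ($k{\left(d \right)} = -6 + \left(d + d\right) = -6 + 2 d$)
$\left(32455 + k{\left(-87 \right)}\right) \left(-16520 + \left(\left(-70\right) \left(-54\right) + 104\right)\right) = \left(32455 + \left(-6 + 2 \left(-87\right)\right)\right) \left(-16520 + \left(\left(-70\right) \left(-54\right) + 104\right)\right) = \left(32455 - 180\right) \left(-16520 + \left(3780 + 104\right)\right) = \left(32455 - 180\right) \left(-16520 + 3884\right) = 32275 \left(-12636\right) = -407826900$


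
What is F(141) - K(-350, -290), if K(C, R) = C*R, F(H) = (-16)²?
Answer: -101244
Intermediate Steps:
F(H) = 256
F(141) - K(-350, -290) = 256 - (-350)*(-290) = 256 - 1*101500 = 256 - 101500 = -101244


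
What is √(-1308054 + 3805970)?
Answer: 2*√624479 ≈ 1580.5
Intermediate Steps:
√(-1308054 + 3805970) = √2497916 = 2*√624479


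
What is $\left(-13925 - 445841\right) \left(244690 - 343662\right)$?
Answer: $45503960552$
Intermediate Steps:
$\left(-13925 - 445841\right) \left(244690 - 343662\right) = \left(-459766\right) \left(-98972\right) = 45503960552$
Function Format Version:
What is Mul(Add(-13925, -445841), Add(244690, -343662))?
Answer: 45503960552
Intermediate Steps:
Mul(Add(-13925, -445841), Add(244690, -343662)) = Mul(-459766, -98972) = 45503960552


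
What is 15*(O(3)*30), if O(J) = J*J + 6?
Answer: 6750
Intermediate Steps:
O(J) = 6 + J² (O(J) = J² + 6 = 6 + J²)
15*(O(3)*30) = 15*((6 + 3²)*30) = 15*((6 + 9)*30) = 15*(15*30) = 15*450 = 6750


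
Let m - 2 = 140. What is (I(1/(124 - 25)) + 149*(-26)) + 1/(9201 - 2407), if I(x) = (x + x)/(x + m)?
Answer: -370032233757/95516846 ≈ -3874.0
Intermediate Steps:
m = 142 (m = 2 + 140 = 142)
I(x) = 2*x/(142 + x) (I(x) = (x + x)/(x + 142) = (2*x)/(142 + x) = 2*x/(142 + x))
(I(1/(124 - 25)) + 149*(-26)) + 1/(9201 - 2407) = (2/((124 - 25)*(142 + 1/(124 - 25))) + 149*(-26)) + 1/(9201 - 2407) = (2/(99*(142 + 1/99)) - 3874) + 1/6794 = (2*(1/99)/(142 + 1/99) - 3874) + 1/6794 = (2*(1/99)/(14059/99) - 3874) + 1/6794 = (2*(1/99)*(99/14059) - 3874) + 1/6794 = (2/14059 - 3874) + 1/6794 = -54464564/14059 + 1/6794 = -370032233757/95516846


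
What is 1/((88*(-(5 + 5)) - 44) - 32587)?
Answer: -1/33511 ≈ -2.9841e-5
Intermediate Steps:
1/((88*(-(5 + 5)) - 44) - 32587) = 1/((88*(-1*10) - 44) - 32587) = 1/((88*(-10) - 44) - 32587) = 1/((-880 - 44) - 32587) = 1/(-924 - 32587) = 1/(-33511) = -1/33511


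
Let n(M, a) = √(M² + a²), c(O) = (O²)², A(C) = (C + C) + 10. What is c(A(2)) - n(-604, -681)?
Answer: 38416 - √828577 ≈ 37506.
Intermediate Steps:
A(C) = 10 + 2*C (A(C) = 2*C + 10 = 10 + 2*C)
c(O) = O⁴
c(A(2)) - n(-604, -681) = (10 + 2*2)⁴ - √((-604)² + (-681)²) = (10 + 4)⁴ - √(364816 + 463761) = 14⁴ - √828577 = 38416 - √828577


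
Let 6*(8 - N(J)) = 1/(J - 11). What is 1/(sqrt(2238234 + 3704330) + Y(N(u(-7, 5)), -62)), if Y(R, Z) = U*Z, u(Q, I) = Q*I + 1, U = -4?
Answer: -62/1470265 + sqrt(1485641)/2940530 ≈ 0.00037234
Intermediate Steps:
u(Q, I) = 1 + I*Q (u(Q, I) = I*Q + 1 = 1 + I*Q)
N(J) = 8 - 1/(6*(-11 + J)) (N(J) = 8 - 1/(6*(J - 11)) = 8 - 1/(6*(-11 + J)))
Y(R, Z) = -4*Z
1/(sqrt(2238234 + 3704330) + Y(N(u(-7, 5)), -62)) = 1/(sqrt(2238234 + 3704330) - 4*(-62)) = 1/(sqrt(5942564) + 248) = 1/(2*sqrt(1485641) + 248) = 1/(248 + 2*sqrt(1485641))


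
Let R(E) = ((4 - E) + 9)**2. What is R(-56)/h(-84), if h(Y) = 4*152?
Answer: 4761/608 ≈ 7.8306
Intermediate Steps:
R(E) = (13 - E)**2
h(Y) = 608
R(-56)/h(-84) = (-13 - 56)**2/608 = (-69)**2*(1/608) = 4761*(1/608) = 4761/608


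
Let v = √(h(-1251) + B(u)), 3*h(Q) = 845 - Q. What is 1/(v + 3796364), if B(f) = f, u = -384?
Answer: 2847273/10809284715136 - √177/10809284715136 ≈ 2.6341e-7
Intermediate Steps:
h(Q) = 845/3 - Q/3 (h(Q) = (845 - Q)/3 = 845/3 - Q/3)
v = 4*√177/3 (v = √((845/3 - ⅓*(-1251)) - 384) = √((845/3 + 417) - 384) = √(2096/3 - 384) = √(944/3) = 4*√177/3 ≈ 17.739)
1/(v + 3796364) = 1/(4*√177/3 + 3796364) = 1/(3796364 + 4*√177/3)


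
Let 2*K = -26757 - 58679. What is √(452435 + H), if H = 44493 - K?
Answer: √539646 ≈ 734.61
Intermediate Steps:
K = -42718 (K = (-26757 - 58679)/2 = (½)*(-85436) = -42718)
H = 87211 (H = 44493 - 1*(-42718) = 44493 + 42718 = 87211)
√(452435 + H) = √(452435 + 87211) = √539646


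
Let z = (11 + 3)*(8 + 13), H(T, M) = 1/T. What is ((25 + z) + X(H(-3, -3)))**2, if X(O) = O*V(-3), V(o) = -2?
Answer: 919681/9 ≈ 1.0219e+5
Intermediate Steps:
z = 294 (z = 14*21 = 294)
X(O) = -2*O (X(O) = O*(-2) = -2*O)
((25 + z) + X(H(-3, -3)))**2 = ((25 + 294) - 2/(-3))**2 = (319 - 2*(-1/3))**2 = (319 + 2/3)**2 = (959/3)**2 = 919681/9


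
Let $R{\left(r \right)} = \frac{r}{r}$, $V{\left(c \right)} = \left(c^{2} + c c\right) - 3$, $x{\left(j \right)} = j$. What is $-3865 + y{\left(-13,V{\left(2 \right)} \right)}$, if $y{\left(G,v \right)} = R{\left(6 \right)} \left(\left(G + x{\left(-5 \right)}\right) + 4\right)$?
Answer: $-3879$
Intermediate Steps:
$V{\left(c \right)} = -3 + 2 c^{2}$ ($V{\left(c \right)} = \left(c^{2} + c^{2}\right) - 3 = 2 c^{2} - 3 = -3 + 2 c^{2}$)
$R{\left(r \right)} = 1$
$y{\left(G,v \right)} = -1 + G$ ($y{\left(G,v \right)} = 1 \left(\left(G - 5\right) + 4\right) = 1 \left(\left(-5 + G\right) + 4\right) = 1 \left(-1 + G\right) = -1 + G$)
$-3865 + y{\left(-13,V{\left(2 \right)} \right)} = -3865 - 14 = -3879$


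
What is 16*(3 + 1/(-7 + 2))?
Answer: 224/5 ≈ 44.800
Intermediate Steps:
16*(3 + 1/(-7 + 2)) = 16*(3 + 1/(-5)) = 16*(3 - ⅕) = 16*(14/5) = 224/5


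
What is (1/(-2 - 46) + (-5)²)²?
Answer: 1437601/2304 ≈ 623.96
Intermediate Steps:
(1/(-2 - 46) + (-5)²)² = (1/(-48) + 25)² = (-1/48 + 25)² = (1199/48)² = 1437601/2304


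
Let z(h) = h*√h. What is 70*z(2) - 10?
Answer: -10 + 140*√2 ≈ 187.99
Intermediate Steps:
z(h) = h^(3/2)
70*z(2) - 10 = 70*2^(3/2) - 10 = 70*(2*√2) - 10 = 140*√2 - 10 = -10 + 140*√2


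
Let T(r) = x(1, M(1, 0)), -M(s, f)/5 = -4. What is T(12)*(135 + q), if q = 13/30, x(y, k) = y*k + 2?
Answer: 44693/15 ≈ 2979.5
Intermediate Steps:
M(s, f) = 20 (M(s, f) = -5*(-4) = 20)
x(y, k) = 2 + k*y (x(y, k) = k*y + 2 = 2 + k*y)
T(r) = 22 (T(r) = 2 + 20*1 = 2 + 20 = 22)
q = 13/30 (q = 13*(1/30) = 13/30 ≈ 0.43333)
T(12)*(135 + q) = 22*(135 + 13/30) = 22*(4063/30) = 44693/15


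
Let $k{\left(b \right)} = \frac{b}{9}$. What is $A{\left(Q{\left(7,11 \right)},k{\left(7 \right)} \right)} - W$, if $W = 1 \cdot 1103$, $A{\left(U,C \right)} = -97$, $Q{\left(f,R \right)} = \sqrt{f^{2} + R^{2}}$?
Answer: $-1200$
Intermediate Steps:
$Q{\left(f,R \right)} = \sqrt{R^{2} + f^{2}}$
$k{\left(b \right)} = \frac{b}{9}$ ($k{\left(b \right)} = b \frac{1}{9} = \frac{b}{9}$)
$W = 1103$
$A{\left(Q{\left(7,11 \right)},k{\left(7 \right)} \right)} - W = -97 - 1103 = -1200$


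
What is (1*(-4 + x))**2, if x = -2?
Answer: 36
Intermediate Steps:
(1*(-4 + x))**2 = (1*(-4 - 2))**2 = (1*(-6))**2 = (-6)**2 = 36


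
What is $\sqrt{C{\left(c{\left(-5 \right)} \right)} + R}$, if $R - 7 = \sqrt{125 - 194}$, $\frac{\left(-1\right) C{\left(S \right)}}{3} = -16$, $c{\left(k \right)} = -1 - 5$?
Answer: $\sqrt{55 + i \sqrt{69}} \approx 7.4372 + 0.55845 i$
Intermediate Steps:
$c{\left(k \right)} = -6$
$C{\left(S \right)} = 48$ ($C{\left(S \right)} = \left(-3\right) \left(-16\right) = 48$)
$R = 7 + i \sqrt{69}$ ($R = 7 + \sqrt{125 - 194} = 7 + \sqrt{-69} = 7 + i \sqrt{69} \approx 7.0 + 8.3066 i$)
$\sqrt{C{\left(c{\left(-5 \right)} \right)} + R} = \sqrt{48 + \left(7 + i \sqrt{69}\right)} = \sqrt{55 + i \sqrt{69}}$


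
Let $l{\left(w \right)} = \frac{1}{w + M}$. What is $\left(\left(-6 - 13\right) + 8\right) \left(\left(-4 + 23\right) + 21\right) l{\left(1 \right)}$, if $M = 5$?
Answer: $- \frac{220}{3} \approx -73.333$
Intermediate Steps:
$l{\left(w \right)} = \frac{1}{5 + w}$ ($l{\left(w \right)} = \frac{1}{w + 5} = \frac{1}{5 + w}$)
$\left(\left(-6 - 13\right) + 8\right) \left(\left(-4 + 23\right) + 21\right) l{\left(1 \right)} = \frac{\left(\left(-6 - 13\right) + 8\right) \left(\left(-4 + 23\right) + 21\right)}{5 + 1} = \frac{\left(-19 + 8\right) \left(19 + 21\right)}{6} = \left(-11\right) 40 \cdot \frac{1}{6} = \left(-440\right) \frac{1}{6} = - \frac{220}{3}$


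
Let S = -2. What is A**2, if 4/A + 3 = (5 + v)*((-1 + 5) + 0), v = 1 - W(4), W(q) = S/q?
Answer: 16/529 ≈ 0.030246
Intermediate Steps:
W(q) = -2/q
v = 3/2 (v = 1 - (-2)/4 = 1 - 1*(-1/2) = 1 + 1/2 = 3/2 ≈ 1.5000)
A = 4/23 (A = 4/(-3 + (5 + 3/2)*((-1 + 5) + 0)) = 4/(-3 + 13*(4 + 0)/2) = 4/(-3 + (13/2)*4) = 4/(-3 + 26) = 4/23 ≈ 0.17391)
A**2 = (4/23)**2 = 16/529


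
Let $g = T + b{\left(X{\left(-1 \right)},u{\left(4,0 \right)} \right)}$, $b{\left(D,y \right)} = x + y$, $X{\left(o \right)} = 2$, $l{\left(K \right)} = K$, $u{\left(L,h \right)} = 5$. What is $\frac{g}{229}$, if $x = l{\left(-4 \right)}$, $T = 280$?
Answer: $\frac{281}{229} \approx 1.2271$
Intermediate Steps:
$x = -4$
$b{\left(D,y \right)} = -4 + y$
$g = 281$ ($g = 280 + \left(-4 + 5\right) = 280 + 1 = 281$)
$\frac{g}{229} = \frac{281}{229}$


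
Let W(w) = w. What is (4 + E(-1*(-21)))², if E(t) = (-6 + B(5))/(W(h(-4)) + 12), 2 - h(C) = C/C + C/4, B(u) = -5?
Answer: 2025/196 ≈ 10.332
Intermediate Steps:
h(C) = 1 - C/4 (h(C) = 2 - (C/C + C/4) = 2 - (1 + C*(¼)) = 2 - (1 + C/4) = 2 + (-1 - C/4) = 1 - C/4)
E(t) = -11/14 (E(t) = (-6 - 5)/((1 - ¼*(-4)) + 12) = -11/((1 + 1) + 12) = -11/(2 + 12) = -11/14)
(4 + E(-1*(-21)))² = (4 - 11/14)² = (45/14)² = 2025/196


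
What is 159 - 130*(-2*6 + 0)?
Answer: 1719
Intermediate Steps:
159 - 130*(-2*6 + 0) = 159 - 130*(-12 + 0) = 159 - 130*(-12) = 159 + 1560 = 1719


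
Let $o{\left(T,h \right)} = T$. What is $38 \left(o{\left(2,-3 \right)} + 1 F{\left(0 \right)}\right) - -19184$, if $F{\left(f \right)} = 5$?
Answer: $19450$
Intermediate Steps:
$38 \left(o{\left(2,-3 \right)} + 1 F{\left(0 \right)}\right) - -19184 = 38 \left(2 + 1 \cdot 5\right) - -19184 = 38 \left(2 + 5\right) + 19184 = 38 \cdot 7 + 19184 = 266 + 19184 = 19450$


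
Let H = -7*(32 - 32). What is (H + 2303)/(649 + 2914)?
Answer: 329/509 ≈ 0.64637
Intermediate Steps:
H = 0 (H = -7*0 = 0)
(H + 2303)/(649 + 2914) = (0 + 2303)/(649 + 2914) = 2303/3563 = 2303*(1/3563) = 329/509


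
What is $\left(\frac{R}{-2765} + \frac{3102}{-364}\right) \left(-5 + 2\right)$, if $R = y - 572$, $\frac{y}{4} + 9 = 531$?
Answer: $\frac{1956183}{71890} \approx 27.211$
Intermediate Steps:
$y = 2088$ ($y = -36 + 4 \cdot 531 = -36 + 2124 = 2088$)
$R = 1516$ ($R = 2088 - 572 = 1516$)
$\left(\frac{R}{-2765} + \frac{3102}{-364}\right) \left(-5 + 2\right) = \left(\frac{1516}{-2765} + \frac{3102}{-364}\right) \left(-5 + 2\right) = \left(1516 \left(- \frac{1}{2765}\right) + 3102 \left(- \frac{1}{364}\right)\right) \left(-3\right) = \left(- \frac{1516}{2765} - \frac{1551}{182}\right) \left(-3\right) = \left(- \frac{652061}{71890}\right) \left(-3\right) = \frac{1956183}{71890}$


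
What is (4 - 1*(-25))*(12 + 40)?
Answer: 1508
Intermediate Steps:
(4 - 1*(-25))*(12 + 40) = (4 + 25)*52 = 29*52 = 1508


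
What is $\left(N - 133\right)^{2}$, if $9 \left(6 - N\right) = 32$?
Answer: $\frac{1380625}{81} \approx 17045.0$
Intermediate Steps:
$N = \frac{22}{9}$ ($N = 6 - \frac{32}{9} = \frac{22}{9} \approx 2.4444$)
$\left(N - 133\right)^{2} = \left(\frac{22}{9} - 133\right)^{2} = \left(- \frac{1175}{9}\right)^{2} = \frac{1380625}{81}$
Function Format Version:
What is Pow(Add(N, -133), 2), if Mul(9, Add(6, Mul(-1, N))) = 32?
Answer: Rational(1380625, 81) ≈ 17045.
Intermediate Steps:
N = Rational(22, 9) (N = Add(6, Mul(Rational(-1, 9), 32)) = Add(6, Rational(-32, 9)) = Rational(22, 9) ≈ 2.4444)
Pow(Add(N, -133), 2) = Pow(Add(Rational(22, 9), -133), 2) = Pow(Rational(-1175, 9), 2) = Rational(1380625, 81)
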